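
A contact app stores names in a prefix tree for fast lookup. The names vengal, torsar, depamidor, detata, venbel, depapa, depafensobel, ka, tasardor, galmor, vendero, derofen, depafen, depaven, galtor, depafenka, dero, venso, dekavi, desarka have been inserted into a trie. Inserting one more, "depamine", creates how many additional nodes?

2

Walking "depamine" from the root, the first 6 characters ("depami") follow existing edges; "n" is the first miss.
So 8 − 6 = 2 new nodes.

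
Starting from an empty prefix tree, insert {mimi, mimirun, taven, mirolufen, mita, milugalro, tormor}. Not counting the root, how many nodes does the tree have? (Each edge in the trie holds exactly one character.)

33

Trie structure (* marks end of a word):
(root)
├─ m
│  └─ i
│     ├─ l
│     │  └─ u
│     │     └─ g
│     │        └─ a
│     │           └─ l
│     │              └─ r
│     │                 └─ o *
│     ├─ m
│     │  └─ i *
│     │     └─ r
│     │        └─ u
│     │           └─ n *
│     ├─ r
│     │  └─ o
│     │     └─ l
│     │        └─ u
│     │           └─ f
│     │              └─ e
│     │                 └─ n *
│     └─ t
│        └─ a *
└─ t
   ├─ a
   │  └─ v
   │     └─ e
   │        └─ n *
   └─ o
      └─ r
         └─ m
            └─ o
               └─ r *
Counting every labelled node above: 33.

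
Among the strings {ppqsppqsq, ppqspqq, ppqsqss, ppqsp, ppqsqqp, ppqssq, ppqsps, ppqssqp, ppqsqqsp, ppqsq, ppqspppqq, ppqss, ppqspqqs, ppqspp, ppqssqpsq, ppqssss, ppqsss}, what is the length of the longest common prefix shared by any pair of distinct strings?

7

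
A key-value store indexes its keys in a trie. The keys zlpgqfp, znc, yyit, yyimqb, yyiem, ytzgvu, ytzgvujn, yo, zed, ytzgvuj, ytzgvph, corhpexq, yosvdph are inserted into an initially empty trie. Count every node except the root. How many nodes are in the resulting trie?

43

Trace insertions, counting only characters that open a new branch:
  "zlpgqfp" → 7 new (z, l, p, g, q, f, p)
  "znc" → prefix "z" already present; 2 new (n, c)
  "yyit" → 4 new (y, y, i, t)
  "yyimqb" → prefix "yyi" already present; 3 new (m, q, b)
  "yyiem" → prefix "yyi" already present; 2 new (e, m)
  "ytzgvu" → prefix "y" already present; 5 new (t, z, g, v, u)
  "ytzgvujn" → prefix "ytzgvu" already present; 2 new (j, n)
  "yo" → prefix "y" already present; 1 new (o)
  "zed" → prefix "z" already present; 2 new (e, d)
  "ytzgvuj" → prefix "ytzgvuj" already present; 0 new (none)
  "ytzgvph" → prefix "ytzgv" already present; 2 new (p, h)
  "corhpexq" → 8 new (c, o, r, h, p, e, x, q)
  "yosvdph" → prefix "yo" already present; 5 new (s, v, d, p, h)
Total nodes = 7 + 2 + 4 + 3 + 2 + 5 + 2 + 1 + 2 + 0 + 2 + 8 + 5 = 43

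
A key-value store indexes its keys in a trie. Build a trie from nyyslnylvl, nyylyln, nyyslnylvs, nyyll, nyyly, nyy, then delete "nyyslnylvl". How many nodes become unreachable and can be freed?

After clearing the end-marker at "nyyslnylvl", prune upward until reaching a node still needed by another word.
The suffix "l" (1 node) is used only by "nyyslnylvl"; the node for "nyyslnylv" still has the child "s", so pruning stops there.
Nodes removed: 1

1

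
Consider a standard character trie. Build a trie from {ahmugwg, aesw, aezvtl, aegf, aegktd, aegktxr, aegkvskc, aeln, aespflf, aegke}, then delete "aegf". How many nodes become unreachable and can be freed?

A node on "aegf"'s path can go only if nothing else ends at it or branches off below it.
The suffix "f" (1 node) is used only by "aegf"; the node for "aeg" still has the child "k", so pruning stops there.
Nodes removed: 1

1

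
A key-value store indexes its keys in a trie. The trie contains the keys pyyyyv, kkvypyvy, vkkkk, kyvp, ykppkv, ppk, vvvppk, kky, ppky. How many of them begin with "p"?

Filter for entries beginning with "p":
Words under "p": ppk, ppky, pyyyyv
Count: 3

3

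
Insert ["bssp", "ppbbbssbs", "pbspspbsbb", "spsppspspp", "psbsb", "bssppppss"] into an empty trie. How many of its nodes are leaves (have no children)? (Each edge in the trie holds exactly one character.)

5

Leaves are exactly the stored words that no other stored word extends.
Those words: "bssppppss", "pbspspbsbb", "ppbbbssbs", "psbsb", "spsppspspp"
Leaf count: 5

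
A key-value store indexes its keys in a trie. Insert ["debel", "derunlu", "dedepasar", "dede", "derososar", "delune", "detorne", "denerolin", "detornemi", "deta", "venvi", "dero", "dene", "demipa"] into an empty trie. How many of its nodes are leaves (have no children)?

10

A leaf is a node with no children — equivalently, the end of a word that is not a proper prefix of any other stored word.
Those words: "debel", "dedepasar", "delune", "demipa", "denerolin", "derososar", "derunlu", "deta", "detornemi", "venvi"
Leaf count: 10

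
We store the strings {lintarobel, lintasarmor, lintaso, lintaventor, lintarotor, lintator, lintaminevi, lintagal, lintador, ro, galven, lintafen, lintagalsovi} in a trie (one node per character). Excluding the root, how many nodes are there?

56

Count nodes per top-level branch (shared prefixes stored once):
  'g'-branch (galven): 6 nodes
  'l'-branch (lintador, lintafen, lintagal, lintagalsovi, lintaminevi, lintarobel, lintarotor, lintasarmor, lintaso, lintator, lintaventor): 48 nodes
  'r'-branch (ro): 2 nodes
Sum: 56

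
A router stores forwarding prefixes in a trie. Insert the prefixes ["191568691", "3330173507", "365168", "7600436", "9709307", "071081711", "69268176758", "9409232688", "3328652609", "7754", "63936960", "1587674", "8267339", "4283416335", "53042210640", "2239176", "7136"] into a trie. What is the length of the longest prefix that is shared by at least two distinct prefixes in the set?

Look for the deepest trie node that still has at least two words in its subtree.
"3328652609" and "3330173507" agree on "33" (2 characters) before diverging; nothing deeper is shared.
Longest shared-prefix length: 2

2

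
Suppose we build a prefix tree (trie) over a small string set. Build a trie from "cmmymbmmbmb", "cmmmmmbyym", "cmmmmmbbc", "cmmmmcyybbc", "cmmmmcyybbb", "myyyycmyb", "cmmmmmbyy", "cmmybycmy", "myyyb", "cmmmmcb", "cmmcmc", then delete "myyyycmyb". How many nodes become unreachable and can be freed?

Walk "myyyycmyb" from the leaf back toward the root, removing each node that no remaining word uses.
The suffix "ycmyb" (5 nodes) is used only by "myyyycmyb"; the node for "myyy" still has the child "b", so pruning stops there.
Nodes removed: 5

5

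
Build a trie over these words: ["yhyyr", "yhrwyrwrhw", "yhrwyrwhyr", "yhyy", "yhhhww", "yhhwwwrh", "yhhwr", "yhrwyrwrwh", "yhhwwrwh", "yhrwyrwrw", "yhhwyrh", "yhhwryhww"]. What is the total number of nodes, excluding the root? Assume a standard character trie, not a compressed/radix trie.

38

Count nodes per top-level branch (shared prefixes stored once):
  'y'-branch (yhhhww, yhhwr, yhhwryhww, yhhwwrwh, yhhwwwrh, yhhwyrh, yhrwyrwhyr, yhrwyrwrhw, yhrwyrwrw, yhrwyrwrwh, yhyy, yhyyr): 38 nodes
Sum: 38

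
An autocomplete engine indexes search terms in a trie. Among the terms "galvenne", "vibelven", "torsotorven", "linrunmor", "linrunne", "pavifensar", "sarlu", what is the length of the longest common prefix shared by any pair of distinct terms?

The deepest shared node is where two words last agree before diverging.
"linrunmor" and "linrunne" agree on "linrun" (6 characters) before diverging; nothing deeper is shared.
Longest shared-prefix length: 6

6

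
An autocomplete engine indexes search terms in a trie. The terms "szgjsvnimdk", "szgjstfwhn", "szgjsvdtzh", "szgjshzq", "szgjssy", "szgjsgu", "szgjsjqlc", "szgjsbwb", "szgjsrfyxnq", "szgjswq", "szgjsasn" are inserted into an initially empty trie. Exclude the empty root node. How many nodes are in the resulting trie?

Count nodes per top-level branch (shared prefixes stored once):
  's'-branch (szgjsasn, szgjsbwb, szgjsgu, szgjshzq, szgjsjqlc, szgjsrfyxnq, szgjssy, szgjstfwhn, szgjsvdtzh, szgjsvnimdk, szgjswq): 45 nodes
Sum: 45

45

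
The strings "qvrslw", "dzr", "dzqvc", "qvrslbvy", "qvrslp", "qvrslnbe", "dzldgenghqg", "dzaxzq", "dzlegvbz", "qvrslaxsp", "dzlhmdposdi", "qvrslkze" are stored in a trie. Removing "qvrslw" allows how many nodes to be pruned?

After clearing the end-marker at "qvrslw", prune upward until reaching a node still needed by another word.
The suffix "w" (1 node) is used only by "qvrslw"; the node for "qvrsl" still has the child "b", so pruning stops there.
Nodes removed: 1

1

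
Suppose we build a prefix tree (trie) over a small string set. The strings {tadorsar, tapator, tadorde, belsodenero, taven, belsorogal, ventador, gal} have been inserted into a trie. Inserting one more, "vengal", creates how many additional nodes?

Walking "vengal" from the root, the first 3 characters ("ven") follow existing edges; "g" is the first miss.
New nodes needed: |"vengal"| − 3 = 6 − 3 = 3.

3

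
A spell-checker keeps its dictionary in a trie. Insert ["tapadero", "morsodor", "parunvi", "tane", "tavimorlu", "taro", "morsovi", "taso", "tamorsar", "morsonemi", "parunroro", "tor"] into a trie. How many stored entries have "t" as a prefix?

Traverse to the node for "t", then collect every word in that subtree.
Matches: "tamorsar", "tane", "tapadero", "taro", "taso", "tavimorlu", "tor"
Count: 7

7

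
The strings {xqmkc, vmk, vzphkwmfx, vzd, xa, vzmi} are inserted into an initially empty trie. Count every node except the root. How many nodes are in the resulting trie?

Trie structure (* marks end of a word):
(root)
├─ v
│  ├─ m
│  │  └─ k *
│  └─ z
│     ├─ d *
│     ├─ m
│     │  └─ i *
│     └─ p
│        └─ h
│           └─ k
│              └─ w
│                 └─ m
│                    └─ f
│                       └─ x *
└─ x
   ├─ a *
   └─ q
      └─ m
         └─ k
            └─ c *
Counting every labelled node above: 20.

20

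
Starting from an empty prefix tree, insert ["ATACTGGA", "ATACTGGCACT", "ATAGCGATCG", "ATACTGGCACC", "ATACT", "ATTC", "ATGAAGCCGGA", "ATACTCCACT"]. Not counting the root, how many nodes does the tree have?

For each word, the new-node count is its length minus the longest prefix already in the trie:
  "ATACTGGA" → 8 new (A, T, A, C, T, G, G, A)
  "ATACTGGCACT" → prefix "ATACTGG" already present; 4 new (C, A, C, T)
  "ATAGCGATCG" → prefix "ATA" already present; 7 new (G, C, G, A, T, C, G)
  "ATACTGGCACC" → prefix "ATACTGGCAC" already present; 1 new (C)
  "ATACT" → prefix "ATACT" already present; 0 new (none)
  "ATTC" → prefix "AT" already present; 2 new (T, C)
  "ATGAAGCCGGA" → prefix "AT" already present; 9 new (G, A, A, G, C, C, G, G, A)
  "ATACTCCACT" → prefix "ATACT" already present; 5 new (C, C, A, C, T)
Total nodes = 8 + 4 + 7 + 1 + 0 + 2 + 9 + 5 = 36

36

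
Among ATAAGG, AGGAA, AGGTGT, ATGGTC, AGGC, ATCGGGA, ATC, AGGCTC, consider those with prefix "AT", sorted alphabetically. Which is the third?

Words with prefix "AT", in lexicographic order: "ATAAGG", "ATC", "ATCGGGA", "ATGGTC"
Position 3: ATCGGGA

ATCGGGA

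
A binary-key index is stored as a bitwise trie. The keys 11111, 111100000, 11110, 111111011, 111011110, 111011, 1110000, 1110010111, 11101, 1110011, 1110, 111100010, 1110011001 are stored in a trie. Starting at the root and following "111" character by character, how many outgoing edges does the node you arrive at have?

The children of the "111" node are the distinct next characters among strings starting with "111".
Distinct next characters after "111": 0, 1.
That node has 2 child edges.

2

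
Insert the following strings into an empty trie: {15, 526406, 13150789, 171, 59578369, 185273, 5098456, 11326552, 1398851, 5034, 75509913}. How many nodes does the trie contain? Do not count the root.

Count nodes per top-level branch (shared prefixes stored once):
  '1'-branch (11326552, 13150789, 1398851, 15, 171, 185273): 28 nodes
  '5'-branch (5034, 5098456, 526406, 59578369): 21 nodes
  '7'-branch (75509913): 8 nodes
Sum: 57

57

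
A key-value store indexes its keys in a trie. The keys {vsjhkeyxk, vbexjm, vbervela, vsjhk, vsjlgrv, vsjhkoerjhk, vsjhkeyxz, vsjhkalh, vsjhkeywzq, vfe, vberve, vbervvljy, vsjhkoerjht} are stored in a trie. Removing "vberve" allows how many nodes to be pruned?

0

Walk "vberve" from the leaf back toward the root, removing each node that no remaining word uses.
Every node on "vberve" is still needed (e.g. by "vbervela"), so nothing is freed.
Nodes removed: 0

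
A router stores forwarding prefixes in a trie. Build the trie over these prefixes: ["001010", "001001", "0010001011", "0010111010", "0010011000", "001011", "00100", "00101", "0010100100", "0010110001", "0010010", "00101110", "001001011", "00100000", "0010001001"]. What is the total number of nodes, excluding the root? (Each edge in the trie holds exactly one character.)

37

Insert word by word; a character creates a node only if that edge doesn't already exist:
  "001010" → 6 new (0, 0, 1, 0, 1, 0)
  "001001" → prefix "0010" already present; 2 new (0, 1)
  "0010001011" → prefix "00100" already present; 5 new (0, 1, 0, 1, 1)
  "0010111010" → prefix "00101" already present; 5 new (1, 1, 0, 1, 0)
  "0010011000" → prefix "001001" already present; 4 new (1, 0, 0, 0)
  "001011" → prefix "001011" already present; 0 new (none)
  "00100" → prefix "00100" already present; 0 new (none)
  "00101" → prefix "00101" already present; 0 new (none)
  "0010100100" → prefix "001010" already present; 4 new (0, 1, 0, 0)
  "0010110001" → prefix "001011" already present; 4 new (0, 0, 0, 1)
  "0010010" → prefix "001001" already present; 1 new (0)
  "00101110" → prefix "00101110" already present; 0 new (none)
  "001001011" → prefix "0010010" already present; 2 new (1, 1)
  "00100000" → prefix "001000" already present; 2 new (0, 0)
  "0010001001" → prefix "00100010" already present; 2 new (0, 1)
Total nodes = 6 + 2 + 5 + 5 + 4 + 0 + 0 + 0 + 4 + 4 + 1 + 0 + 2 + 2 + 2 = 37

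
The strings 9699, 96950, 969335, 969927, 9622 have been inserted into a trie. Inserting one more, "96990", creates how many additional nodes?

1

The longest prefix of "96990" already in the trie is "9699" (length 4).
Each of the 1 remaining characters creates one node.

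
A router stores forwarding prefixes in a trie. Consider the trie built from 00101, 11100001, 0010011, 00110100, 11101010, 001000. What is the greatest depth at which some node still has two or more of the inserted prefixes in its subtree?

5

Look for the deepest trie node that still has at least two words in its subtree.
e.g. "001000" and "0010011" share the prefix "00100" of length 5; no pair shares a longer one.
Longest shared-prefix length: 5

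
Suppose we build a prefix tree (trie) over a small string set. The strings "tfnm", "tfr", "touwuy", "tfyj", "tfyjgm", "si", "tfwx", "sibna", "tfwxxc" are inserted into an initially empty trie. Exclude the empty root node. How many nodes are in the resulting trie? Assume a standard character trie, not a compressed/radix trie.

23

Count nodes per top-level branch (shared prefixes stored once):
  's'-branch (si, sibna): 5 nodes
  't'-branch (tfnm, tfr, tfwx, tfwxxc, tfyj, tfyjgm, touwuy): 18 nodes
Sum: 23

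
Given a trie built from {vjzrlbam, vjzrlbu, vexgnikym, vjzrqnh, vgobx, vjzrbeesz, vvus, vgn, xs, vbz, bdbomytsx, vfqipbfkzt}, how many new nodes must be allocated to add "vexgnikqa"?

The longest prefix of "vexgnikqa" already in the trie is "vexgnik" (length 7).
New nodes needed: |"vexgnikqa"| − 7 = 9 − 7 = 2.

2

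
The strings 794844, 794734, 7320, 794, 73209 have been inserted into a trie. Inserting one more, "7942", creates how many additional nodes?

1

"794" is already a path in the trie; the remaining "2" must be added.
So 4 − 3 = 1 new nodes.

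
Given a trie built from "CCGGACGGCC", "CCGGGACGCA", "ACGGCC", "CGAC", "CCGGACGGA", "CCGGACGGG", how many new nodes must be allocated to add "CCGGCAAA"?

4

Walking "CCGGCAAA" from the root, the first 4 characters ("CCGG") follow existing edges; "C" is the first miss.
So 8 − 4 = 4 new nodes.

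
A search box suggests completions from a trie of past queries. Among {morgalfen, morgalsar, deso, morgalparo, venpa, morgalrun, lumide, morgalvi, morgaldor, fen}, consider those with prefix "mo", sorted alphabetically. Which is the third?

morgalparo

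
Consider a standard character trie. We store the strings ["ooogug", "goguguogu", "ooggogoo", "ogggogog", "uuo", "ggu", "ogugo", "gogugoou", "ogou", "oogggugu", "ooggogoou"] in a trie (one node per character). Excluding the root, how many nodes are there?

Trace insertions, counting only characters that open a new branch:
  "ooogug" → 6 new (o, o, o, g, u, g)
  "goguguogu" → 9 new (g, o, g, u, g, u, o, g, u)
  "ooggogoo" → prefix "oo" already present; 6 new (g, g, o, g, o, o)
  "ogggogog" → prefix "o" already present; 7 new (g, g, g, o, g, o, g)
  "uuo" → 3 new (u, u, o)
  "ggu" → prefix "g" already present; 2 new (g, u)
  "ogugo" → prefix "og" already present; 3 new (u, g, o)
  "gogugoou" → prefix "gogug" already present; 3 new (o, o, u)
  "ogou" → prefix "og" already present; 2 new (o, u)
  "oogggugu" → prefix "oogg" already present; 4 new (g, u, g, u)
  "ooggogoou" → prefix "ooggogoo" already present; 1 new (u)
Total nodes = 6 + 9 + 6 + 7 + 3 + 2 + 3 + 3 + 2 + 4 + 1 = 46

46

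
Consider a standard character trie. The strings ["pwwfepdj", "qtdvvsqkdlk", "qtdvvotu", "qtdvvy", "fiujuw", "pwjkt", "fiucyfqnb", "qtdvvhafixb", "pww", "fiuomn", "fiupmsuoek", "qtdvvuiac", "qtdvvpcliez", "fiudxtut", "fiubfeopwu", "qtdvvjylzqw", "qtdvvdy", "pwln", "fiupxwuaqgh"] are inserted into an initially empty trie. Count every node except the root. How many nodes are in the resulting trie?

Trace insertions, counting only characters that open a new branch:
  "pwwfepdj" → 8 new (p, w, w, f, e, p, d, j)
  "qtdvvsqkdlk" → 11 new (q, t, d, v, v, s, q, k, d, l, k)
  "qtdvvotu" → prefix "qtdvv" already present; 3 new (o, t, u)
  "qtdvvy" → prefix "qtdvv" already present; 1 new (y)
  "fiujuw" → 6 new (f, i, u, j, u, w)
  "pwjkt" → prefix "pw" already present; 3 new (j, k, t)
  "fiucyfqnb" → prefix "fiu" already present; 6 new (c, y, f, q, n, b)
  "qtdvvhafixb" → prefix "qtdvv" already present; 6 new (h, a, f, i, x, b)
  "pww" → prefix "pww" already present; 0 new (none)
  "fiuomn" → prefix "fiu" already present; 3 new (o, m, n)
  "fiupmsuoek" → prefix "fiu" already present; 7 new (p, m, s, u, o, e, k)
  "qtdvvuiac" → prefix "qtdvv" already present; 4 new (u, i, a, c)
  "qtdvvpcliez" → prefix "qtdvv" already present; 6 new (p, c, l, i, e, z)
  "fiudxtut" → prefix "fiu" already present; 5 new (d, x, t, u, t)
  "fiubfeopwu" → prefix "fiu" already present; 7 new (b, f, e, o, p, w, u)
  "qtdvvjylzqw" → prefix "qtdvv" already present; 6 new (j, y, l, z, q, w)
  "qtdvvdy" → prefix "qtdvv" already present; 2 new (d, y)
  "pwln" → prefix "pw" already present; 2 new (l, n)
  "fiupxwuaqgh" → prefix "fiup" already present; 7 new (x, w, u, a, q, g, h)
Total nodes = 8 + 11 + 3 + 1 + 6 + 3 + 6 + 6 + 0 + 3 + 7 + 4 + 6 + 5 + 7 + 6 + 2 + 2 + 7 = 93

93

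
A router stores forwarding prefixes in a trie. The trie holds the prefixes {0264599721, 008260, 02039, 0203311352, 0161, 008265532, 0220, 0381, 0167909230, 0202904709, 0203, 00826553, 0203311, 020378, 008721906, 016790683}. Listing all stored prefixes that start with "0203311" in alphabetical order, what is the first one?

0203311

Filter for "0203311…" and sort: "0203311", "0203311352"
The 1st is 0203311.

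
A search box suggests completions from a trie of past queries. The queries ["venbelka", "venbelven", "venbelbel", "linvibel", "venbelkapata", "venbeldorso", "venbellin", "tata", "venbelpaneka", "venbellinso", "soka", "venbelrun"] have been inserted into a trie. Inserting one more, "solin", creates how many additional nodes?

"so" is already a path in the trie; the remaining "lin" must be added.
So 5 − 2 = 3 new nodes.

3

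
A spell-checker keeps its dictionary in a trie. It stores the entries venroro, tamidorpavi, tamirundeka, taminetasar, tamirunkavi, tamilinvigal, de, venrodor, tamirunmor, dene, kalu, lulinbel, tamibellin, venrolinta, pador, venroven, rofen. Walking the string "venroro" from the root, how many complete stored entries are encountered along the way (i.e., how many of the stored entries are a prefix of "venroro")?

Traverse "venroro" character by character; count nodes along the way that are marked as word ends.
Prefixes of the query that are stored words: "venroro"
Count: 1

1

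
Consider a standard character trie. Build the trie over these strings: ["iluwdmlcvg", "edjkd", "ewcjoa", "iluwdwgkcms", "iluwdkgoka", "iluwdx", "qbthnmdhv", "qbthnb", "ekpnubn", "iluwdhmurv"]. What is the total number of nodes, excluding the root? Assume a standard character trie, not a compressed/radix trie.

53

Insert word by word; a character creates a node only if that edge doesn't already exist:
  "iluwdmlcvg" → 10 new (i, l, u, w, d, m, l, c, v, g)
  "edjkd" → 5 new (e, d, j, k, d)
  "ewcjoa" → prefix "e" already present; 5 new (w, c, j, o, a)
  "iluwdwgkcms" → prefix "iluwd" already present; 6 new (w, g, k, c, m, s)
  "iluwdkgoka" → prefix "iluwd" already present; 5 new (k, g, o, k, a)
  "iluwdx" → prefix "iluwd" already present; 1 new (x)
  "qbthnmdhv" → 9 new (q, b, t, h, n, m, d, h, v)
  "qbthnb" → prefix "qbthn" already present; 1 new (b)
  "ekpnubn" → prefix "e" already present; 6 new (k, p, n, u, b, n)
  "iluwdhmurv" → prefix "iluwd" already present; 5 new (h, m, u, r, v)
Total nodes = 10 + 5 + 5 + 6 + 5 + 1 + 9 + 1 + 6 + 5 = 53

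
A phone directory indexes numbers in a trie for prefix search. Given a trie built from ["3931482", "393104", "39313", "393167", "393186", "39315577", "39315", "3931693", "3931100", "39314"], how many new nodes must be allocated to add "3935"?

The longest prefix of "3935" already in the trie is "393" (length 3).
So 4 − 3 = 1 new nodes.

1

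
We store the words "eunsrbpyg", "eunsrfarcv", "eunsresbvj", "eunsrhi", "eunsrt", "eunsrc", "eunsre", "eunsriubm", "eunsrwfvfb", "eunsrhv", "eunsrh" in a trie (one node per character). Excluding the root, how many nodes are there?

Trace insertions, counting only characters that open a new branch:
  "eunsrbpyg" → 9 new (e, u, n, s, r, b, p, y, g)
  "eunsrfarcv" → prefix "eunsr" already present; 5 new (f, a, r, c, v)
  "eunsresbvj" → prefix "eunsr" already present; 5 new (e, s, b, v, j)
  "eunsrhi" → prefix "eunsr" already present; 2 new (h, i)
  "eunsrt" → prefix "eunsr" already present; 1 new (t)
  "eunsrc" → prefix "eunsr" already present; 1 new (c)
  "eunsre" → prefix "eunsre" already present; 0 new (none)
  "eunsriubm" → prefix "eunsr" already present; 4 new (i, u, b, m)
  "eunsrwfvfb" → prefix "eunsr" already present; 5 new (w, f, v, f, b)
  "eunsrhv" → prefix "eunsrh" already present; 1 new (v)
  "eunsrh" → prefix "eunsrh" already present; 0 new (none)
Total nodes = 9 + 5 + 5 + 2 + 1 + 1 + 0 + 4 + 5 + 1 + 0 = 33

33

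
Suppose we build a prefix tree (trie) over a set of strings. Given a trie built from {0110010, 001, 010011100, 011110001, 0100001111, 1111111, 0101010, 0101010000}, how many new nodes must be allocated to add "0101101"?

Walking "0101101" from the root, the first 4 characters ("0101") follow existing edges; "1" is the first miss.
So 7 − 4 = 3 new nodes.

3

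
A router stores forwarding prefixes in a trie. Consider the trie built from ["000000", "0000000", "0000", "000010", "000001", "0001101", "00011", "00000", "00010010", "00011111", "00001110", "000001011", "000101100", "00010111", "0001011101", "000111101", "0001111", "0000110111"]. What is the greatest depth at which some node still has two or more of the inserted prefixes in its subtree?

Equivalently: take the maximum, over all pairs, of their longest common prefix length.
"00010111" and "0001011101" agree on "00010111" (8 characters) before diverging; nothing deeper is shared.
Longest shared-prefix length: 8

8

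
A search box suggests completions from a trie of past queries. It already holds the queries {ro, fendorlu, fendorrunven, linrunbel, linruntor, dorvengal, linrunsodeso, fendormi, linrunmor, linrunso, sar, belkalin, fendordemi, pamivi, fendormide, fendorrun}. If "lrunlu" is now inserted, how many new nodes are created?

5

Walking "lrunlu" from the root, the first 1 characters ("l") follow existing edges; "r" is the first miss.
Each of the 5 remaining characters creates one node.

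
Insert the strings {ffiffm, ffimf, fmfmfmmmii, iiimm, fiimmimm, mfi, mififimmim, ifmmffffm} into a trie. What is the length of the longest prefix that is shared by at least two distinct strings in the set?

The deepest shared node is where two words last agree before diverging.
"ffiffm" and "ffimf" agree on "ffi" (3 characters) before diverging; nothing deeper is shared.
Longest shared-prefix length: 3

3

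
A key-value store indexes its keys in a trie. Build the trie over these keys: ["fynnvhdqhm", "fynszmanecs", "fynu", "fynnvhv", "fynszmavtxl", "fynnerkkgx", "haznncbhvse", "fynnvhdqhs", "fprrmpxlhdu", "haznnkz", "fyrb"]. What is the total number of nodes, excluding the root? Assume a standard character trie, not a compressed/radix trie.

Trace insertions, counting only characters that open a new branch:
  "fynnvhdqhm" → 10 new (f, y, n, n, v, h, d, q, h, m)
  "fynszmanecs" → prefix "fyn" already present; 8 new (s, z, m, a, n, e, c, s)
  "fynu" → prefix "fyn" already present; 1 new (u)
  "fynnvhv" → prefix "fynnvh" already present; 1 new (v)
  "fynszmavtxl" → prefix "fynszma" already present; 4 new (v, t, x, l)
  "fynnerkkgx" → prefix "fynn" already present; 6 new (e, r, k, k, g, x)
  "haznncbhvse" → 11 new (h, a, z, n, n, c, b, h, v, s, e)
  "fynnvhdqhs" → prefix "fynnvhdqh" already present; 1 new (s)
  "fprrmpxlhdu" → prefix "f" already present; 10 new (p, r, r, m, p, x, l, h, d, u)
  "haznnkz" → prefix "haznn" already present; 2 new (k, z)
  "fyrb" → prefix "fy" already present; 2 new (r, b)
Total nodes = 10 + 8 + 1 + 1 + 4 + 6 + 11 + 1 + 10 + 2 + 2 = 56

56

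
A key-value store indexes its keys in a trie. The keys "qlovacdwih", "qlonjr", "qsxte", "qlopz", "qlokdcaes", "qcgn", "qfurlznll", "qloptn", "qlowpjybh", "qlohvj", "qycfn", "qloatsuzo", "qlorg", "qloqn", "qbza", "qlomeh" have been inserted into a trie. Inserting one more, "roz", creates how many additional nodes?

3

Nothing in the trie begins with "r"; the whole of "roz" is new.
3 − 0 = 3 new nodes.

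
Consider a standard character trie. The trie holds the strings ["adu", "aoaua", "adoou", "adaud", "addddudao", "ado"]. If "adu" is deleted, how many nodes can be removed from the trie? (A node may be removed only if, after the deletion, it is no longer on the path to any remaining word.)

A node on "adu"'s path can go only if nothing else ends at it or branches off below it.
The suffix "u" (1 node) is used only by "adu"; the node for "ad" still has the child "o", so pruning stops there.
Nodes removed: 1

1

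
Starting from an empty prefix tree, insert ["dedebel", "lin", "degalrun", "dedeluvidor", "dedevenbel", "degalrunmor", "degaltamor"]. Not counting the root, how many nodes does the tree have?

37

Trace insertions, counting only characters that open a new branch:
  "dedebel" → 7 new (d, e, d, e, b, e, l)
  "lin" → 3 new (l, i, n)
  "degalrun" → prefix "de" already present; 6 new (g, a, l, r, u, n)
  "dedeluvidor" → prefix "dede" already present; 7 new (l, u, v, i, d, o, r)
  "dedevenbel" → prefix "dede" already present; 6 new (v, e, n, b, e, l)
  "degalrunmor" → prefix "degalrun" already present; 3 new (m, o, r)
  "degaltamor" → prefix "degal" already present; 5 new (t, a, m, o, r)
Total nodes = 7 + 3 + 6 + 7 + 6 + 3 + 5 = 37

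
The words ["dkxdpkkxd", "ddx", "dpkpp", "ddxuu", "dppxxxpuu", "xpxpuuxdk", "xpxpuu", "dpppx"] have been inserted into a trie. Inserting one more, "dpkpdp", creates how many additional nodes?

2

"dpkp" is already a path in the trie; the remaining "dp" must be added.
Each of the 2 remaining characters creates one node.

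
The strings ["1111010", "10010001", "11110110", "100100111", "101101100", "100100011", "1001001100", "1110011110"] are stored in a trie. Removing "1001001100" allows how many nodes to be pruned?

After clearing the end-marker at "1001001100", prune upward until reaching a node still needed by another word.
The suffix "00" (2 nodes) is used only by "1001001100"; the node for "10010011" still has the child "1", so pruning stops there.
Nodes removed: 2

2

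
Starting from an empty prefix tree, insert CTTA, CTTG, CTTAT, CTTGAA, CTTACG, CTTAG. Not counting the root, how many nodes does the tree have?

Count nodes per top-level branch (shared prefixes stored once):
  'C'-branch (CTTA, CTTACG, CTTAG, CTTAT, CTTG, CTTGAA): 11 nodes
Sum: 11

11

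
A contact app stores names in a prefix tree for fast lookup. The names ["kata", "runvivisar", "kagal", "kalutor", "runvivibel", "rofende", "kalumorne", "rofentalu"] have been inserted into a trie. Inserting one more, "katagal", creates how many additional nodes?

The longest prefix of "katagal" already in the trie is "kata" (length 4).
So 7 − 4 = 3 new nodes.

3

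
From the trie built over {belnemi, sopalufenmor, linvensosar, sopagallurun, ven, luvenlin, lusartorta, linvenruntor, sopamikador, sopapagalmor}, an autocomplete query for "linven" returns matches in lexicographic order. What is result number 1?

DFS of the "linven" subtree visits, in order: "linvenruntor", "linvensosar"
The 1st is linvenruntor.

linvenruntor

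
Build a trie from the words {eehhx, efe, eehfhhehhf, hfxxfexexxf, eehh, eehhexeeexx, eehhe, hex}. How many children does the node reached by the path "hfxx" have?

1

The children of the "hfxx" node are the distinct next characters among strings starting with "hfxx".
Characters that immediately follow "hfxx" among the stored strings: {f}.
That node has 1 child edge.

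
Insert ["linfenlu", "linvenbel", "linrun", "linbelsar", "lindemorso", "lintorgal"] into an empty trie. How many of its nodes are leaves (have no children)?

Leaves are exactly the stored words that no other stored word extends.
Those words: "linbelsar", "lindemorso", "linfenlu", "linrun", "lintorgal", "linvenbel"
Leaf count: 6

6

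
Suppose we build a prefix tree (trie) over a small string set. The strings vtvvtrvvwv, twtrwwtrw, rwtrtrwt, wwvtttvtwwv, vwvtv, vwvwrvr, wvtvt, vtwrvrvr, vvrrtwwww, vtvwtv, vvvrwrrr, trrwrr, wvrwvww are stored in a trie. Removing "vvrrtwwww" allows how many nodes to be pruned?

7

A node on "vvrrtwwww"'s path can go only if nothing else ends at it or branches off below it.
The suffix "rrtwwww" (7 nodes) is used only by "vvrrtwwww"; the node for "vv" still has the child "v", so pruning stops there.
Nodes removed: 7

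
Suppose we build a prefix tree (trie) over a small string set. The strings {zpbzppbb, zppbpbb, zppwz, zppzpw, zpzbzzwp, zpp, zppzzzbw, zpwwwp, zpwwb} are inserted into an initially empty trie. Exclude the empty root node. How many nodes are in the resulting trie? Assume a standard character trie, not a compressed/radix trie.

33

Insert word by word; a character creates a node only if that edge doesn't already exist:
  "zpbzppbb" → 8 new (z, p, b, z, p, p, b, b)
  "zppbpbb" → prefix "zp" already present; 5 new (p, b, p, b, b)
  "zppwz" → prefix "zpp" already present; 2 new (w, z)
  "zppzpw" → prefix "zpp" already present; 3 new (z, p, w)
  "zpzbzzwp" → prefix "zp" already present; 6 new (z, b, z, z, w, p)
  "zpp" → prefix "zpp" already present; 0 new (none)
  "zppzzzbw" → prefix "zppz" already present; 4 new (z, z, b, w)
  "zpwwwp" → prefix "zp" already present; 4 new (w, w, w, p)
  "zpwwb" → prefix "zpww" already present; 1 new (b)
Total nodes = 8 + 5 + 2 + 3 + 6 + 0 + 4 + 4 + 1 = 33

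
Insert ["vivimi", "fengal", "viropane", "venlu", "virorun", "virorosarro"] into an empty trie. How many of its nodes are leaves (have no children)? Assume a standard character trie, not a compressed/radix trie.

A leaf is a node with no children — equivalently, the end of a word that is not a proper prefix of any other stored word.
Those words: "fengal", "venlu", "viropane", "virorosarro", "virorun", "vivimi"
Leaf count: 6

6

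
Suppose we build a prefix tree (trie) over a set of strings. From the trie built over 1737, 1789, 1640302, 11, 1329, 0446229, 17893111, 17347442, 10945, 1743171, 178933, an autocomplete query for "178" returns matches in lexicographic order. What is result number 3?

178933

DFS of the "178" subtree visits, in order: "1789", "17893111", "178933"
The 3rd is 178933.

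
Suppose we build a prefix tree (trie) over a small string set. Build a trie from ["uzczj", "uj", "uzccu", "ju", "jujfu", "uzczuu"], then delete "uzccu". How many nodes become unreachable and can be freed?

2

A node on "uzccu"'s path can go only if nothing else ends at it or branches off below it.
The suffix "cu" (2 nodes) is used only by "uzccu"; the node for "uzc" still has the child "z", so pruning stops there.
Nodes removed: 2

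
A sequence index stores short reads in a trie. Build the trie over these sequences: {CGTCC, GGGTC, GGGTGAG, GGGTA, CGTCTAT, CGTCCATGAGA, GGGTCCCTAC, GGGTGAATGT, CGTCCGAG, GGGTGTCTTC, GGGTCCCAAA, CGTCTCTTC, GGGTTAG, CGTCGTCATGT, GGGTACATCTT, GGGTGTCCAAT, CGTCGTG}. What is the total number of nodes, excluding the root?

68

Count nodes per top-level branch (shared prefixes stored once):
  'C'-branch (CGTCC, CGTCCATGAGA, CGTCCGAG, CGTCGTCATGT, CGTCGTG, CGTCTAT, CGTCTCTTC): 29 nodes
  'G'-branch (GGGTA, GGGTACATCTT, GGGTC, GGGTCCCAAA, GGGTCCCTAC, GGGTGAATGT, GGGTGAG, GGGTGTCCAAT, GGGTGTCTTC, GGGTTAG): 39 nodes
Sum: 68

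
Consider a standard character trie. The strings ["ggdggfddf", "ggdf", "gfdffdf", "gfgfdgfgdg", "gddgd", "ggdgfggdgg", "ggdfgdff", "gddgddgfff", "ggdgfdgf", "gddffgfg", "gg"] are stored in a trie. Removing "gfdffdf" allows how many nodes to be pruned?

After clearing the end-marker at "gfdffdf", prune upward until reaching a node still needed by another word.
The suffix "dffdf" (5 nodes) is used only by "gfdffdf"; the node for "gf" still has the child "g", so pruning stops there.
Nodes removed: 5

5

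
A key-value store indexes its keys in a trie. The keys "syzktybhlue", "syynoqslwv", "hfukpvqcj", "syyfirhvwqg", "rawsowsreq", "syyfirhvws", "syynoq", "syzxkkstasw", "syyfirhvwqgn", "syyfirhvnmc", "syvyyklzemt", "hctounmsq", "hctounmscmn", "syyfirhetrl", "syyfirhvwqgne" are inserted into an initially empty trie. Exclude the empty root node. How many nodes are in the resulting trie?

84

Trace insertions, counting only characters that open a new branch:
  "syzktybhlue" → 11 new (s, y, z, k, t, y, b, h, l, u, e)
  "syynoqslwv" → prefix "sy" already present; 8 new (y, n, o, q, s, l, w, v)
  "hfukpvqcj" → 9 new (h, f, u, k, p, v, q, c, j)
  "syyfirhvwqg" → prefix "syy" already present; 8 new (f, i, r, h, v, w, q, g)
  "rawsowsreq" → 10 new (r, a, w, s, o, w, s, r, e, q)
  "syyfirhvws" → prefix "syyfirhvw" already present; 1 new (s)
  "syynoq" → prefix "syynoq" already present; 0 new (none)
  "syzxkkstasw" → prefix "syz" already present; 8 new (x, k, k, s, t, a, s, w)
  "syyfirhvwqgn" → prefix "syyfirhvwqg" already present; 1 new (n)
  "syyfirhvnmc" → prefix "syyfirhv" already present; 3 new (n, m, c)
  "syvyyklzemt" → prefix "sy" already present; 9 new (v, y, y, k, l, z, e, m, t)
  "hctounmsq" → prefix "h" already present; 8 new (c, t, o, u, n, m, s, q)
  "hctounmscmn" → prefix "hctounms" already present; 3 new (c, m, n)
  "syyfirhetrl" → prefix "syyfirh" already present; 4 new (e, t, r, l)
  "syyfirhvwqgne" → prefix "syyfirhvwqgn" already present; 1 new (e)
Total nodes = 11 + 8 + 9 + 8 + 10 + 1 + 0 + 8 + 1 + 3 + 9 + 8 + 3 + 4 + 1 = 84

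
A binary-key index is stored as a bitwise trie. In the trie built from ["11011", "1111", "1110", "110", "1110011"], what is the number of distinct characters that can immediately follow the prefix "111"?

2

The children of the "111" node are the distinct next characters among strings starting with "111".
Distinct next characters after "111": 0, 1.
That node has 2 child edges.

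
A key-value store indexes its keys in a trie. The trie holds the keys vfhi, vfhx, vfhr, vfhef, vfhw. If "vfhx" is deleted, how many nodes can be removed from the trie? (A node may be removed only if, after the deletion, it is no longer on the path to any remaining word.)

1

Walk "vfhx" from the leaf back toward the root, removing each node that no remaining word uses.
The suffix "x" (1 node) is used only by "vfhx"; the node for "vfh" still has the child "i", so pruning stops there.
Nodes removed: 1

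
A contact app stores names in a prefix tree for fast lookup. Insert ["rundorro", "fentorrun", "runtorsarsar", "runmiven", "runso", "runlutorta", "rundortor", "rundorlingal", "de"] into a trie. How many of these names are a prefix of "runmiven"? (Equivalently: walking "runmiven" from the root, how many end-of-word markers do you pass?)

Check each prefix of "runmiven" against the stored set — each match is an end-marker on the path.
Prefixes of the query that are stored words: "runmiven"
Count: 1

1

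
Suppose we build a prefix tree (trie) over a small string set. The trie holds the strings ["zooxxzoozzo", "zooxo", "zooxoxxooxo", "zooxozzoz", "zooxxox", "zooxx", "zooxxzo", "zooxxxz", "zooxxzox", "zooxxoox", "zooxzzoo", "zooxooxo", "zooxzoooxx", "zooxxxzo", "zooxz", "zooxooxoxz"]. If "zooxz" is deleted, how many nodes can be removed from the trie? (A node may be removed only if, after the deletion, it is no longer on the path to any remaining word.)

After clearing the end-marker at "zooxz", prune upward until reaching a node still needed by another word.
Every node on "zooxz" is still needed (e.g. by "zooxzzoo"), so nothing is freed.
Nodes removed: 0

0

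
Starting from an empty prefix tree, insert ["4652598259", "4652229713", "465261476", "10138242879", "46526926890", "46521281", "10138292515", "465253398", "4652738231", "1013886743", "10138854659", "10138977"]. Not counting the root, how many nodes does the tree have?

Insert word by word; a character creates a node only if that edge doesn't already exist:
  "4652598259" → 10 new (4, 6, 5, 2, 5, 9, 8, 2, 5, 9)
  "4652229713" → prefix "4652" already present; 6 new (2, 2, 9, 7, 1, 3)
  "465261476" → prefix "4652" already present; 5 new (6, 1, 4, 7, 6)
  "10138242879" → 11 new (1, 0, 1, 3, 8, 2, 4, 2, 8, 7, 9)
  "46526926890" → prefix "46526" already present; 6 new (9, 2, 6, 8, 9, 0)
  "46521281" → prefix "4652" already present; 4 new (1, 2, 8, 1)
  "10138292515" → prefix "101382" already present; 5 new (9, 2, 5, 1, 5)
  "465253398" → prefix "46525" already present; 4 new (3, 3, 9, 8)
  "4652738231" → prefix "4652" already present; 6 new (7, 3, 8, 2, 3, 1)
  "1013886743" → prefix "10138" already present; 5 new (8, 6, 7, 4, 3)
  "10138854659" → prefix "101388" already present; 5 new (5, 4, 6, 5, 9)
  "10138977" → prefix "10138" already present; 3 new (9, 7, 7)
Total nodes = 10 + 6 + 5 + 11 + 6 + 4 + 5 + 4 + 6 + 5 + 5 + 3 = 70

70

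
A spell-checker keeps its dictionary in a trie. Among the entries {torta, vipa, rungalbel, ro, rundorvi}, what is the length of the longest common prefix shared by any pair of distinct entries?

Equivalently: take the maximum, over all pairs, of their longest common prefix length.
e.g. "rundorvi" and "rungalbel" share the prefix "run" of length 3; no pair shares a longer one.
Longest shared-prefix length: 3

3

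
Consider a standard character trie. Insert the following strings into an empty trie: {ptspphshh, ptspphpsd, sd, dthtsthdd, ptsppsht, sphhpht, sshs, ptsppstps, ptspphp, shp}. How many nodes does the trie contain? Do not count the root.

Trie structure (* marks end of a word):
(root)
├─ d
│  └─ t
│     └─ h
│        └─ t
│           └─ s
│              └─ t
│                 └─ h
│                    └─ d
│                       └─ d *
├─ p
│  └─ t
│     └─ s
│        └─ p
│           └─ p
│              ├─ h
│              │  ├─ p *
│              │  │  └─ s
│              │  │     └─ d *
│              │  └─ s
│              │     └─ h
│              │        └─ h *
│              └─ s
│                 ├─ h
│                 │  └─ t *
│                 └─ t
│                    └─ p
│                       └─ s *
└─ s
   ├─ d *
   ├─ h
   │  └─ p *
   ├─ p
   │  └─ h
   │     └─ h
   │        └─ p
   │           └─ h
   │              └─ t *
   └─ s
      └─ h
         └─ s *
Counting every labelled node above: 40.

40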